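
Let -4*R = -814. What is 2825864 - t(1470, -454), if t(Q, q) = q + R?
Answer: 5652229/2 ≈ 2.8261e+6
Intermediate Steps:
R = 407/2 (R = -¼*(-814) = 407/2 ≈ 203.50)
t(Q, q) = 407/2 + q (t(Q, q) = q + 407/2 = 407/2 + q)
2825864 - t(1470, -454) = 2825864 - (407/2 - 454) = 2825864 - 1*(-501/2) = 2825864 + 501/2 = 5652229/2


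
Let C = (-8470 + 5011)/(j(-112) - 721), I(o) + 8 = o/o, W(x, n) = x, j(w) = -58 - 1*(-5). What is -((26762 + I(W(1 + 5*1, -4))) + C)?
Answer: -6903943/258 ≈ -26759.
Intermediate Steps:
j(w) = -53 (j(w) = -58 + 5 = -53)
I(o) = -7 (I(o) = -8 + o/o = -8 + 1 = -7)
C = 1153/258 (C = (-8470 + 5011)/(-53 - 721) = -3459/(-774) = -3459*(-1/774) = 1153/258 ≈ 4.4690)
-((26762 + I(W(1 + 5*1, -4))) + C) = -((26762 - 7) + 1153/258) = -(26755 + 1153/258) = -1*6903943/258 = -6903943/258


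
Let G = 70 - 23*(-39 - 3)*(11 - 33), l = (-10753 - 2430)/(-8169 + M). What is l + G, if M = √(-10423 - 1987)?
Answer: -1413684283795/66744971 + 13183*I*√12410/66744971 ≈ -21180.0 + 0.022003*I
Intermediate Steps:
M = I*√12410 (M = √(-12410) = I*√12410 ≈ 111.4*I)
l = -13183/(-8169 + I*√12410) (l = (-10753 - 2430)/(-8169 + I*√12410) = -13183/(-8169 + I*√12410) ≈ 1.6135 + 0.022003*I)
G = -21182 (G = 70 - (-966)*(-22) = 70 - 23*924 = 70 - 21252 = -21182)
l + G = (107691927/66744971 + 13183*I*√12410/66744971) - 21182 = -1413684283795/66744971 + 13183*I*√12410/66744971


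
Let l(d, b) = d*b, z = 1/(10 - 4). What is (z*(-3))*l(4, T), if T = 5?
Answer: -10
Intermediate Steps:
z = 1/6 ≈ 0.16667
l(d, b) = b*d
(z*(-3))*l(4, T) = ((1/6)*(-3))*(5*4) = -1/2*20 = -10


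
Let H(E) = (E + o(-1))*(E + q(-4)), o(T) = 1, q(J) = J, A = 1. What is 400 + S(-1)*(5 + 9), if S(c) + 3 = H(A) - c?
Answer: 288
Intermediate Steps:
H(E) = (1 + E)*(-4 + E) (H(E) = (E + 1)*(E - 4) = (1 + E)*(-4 + E))
S(c) = -9 - c (S(c) = -3 + ((-4 + 1² - 3*1) - c) = -3 + ((-4 + 1 - 3) - c) = -3 + (-6 - c) = -9 - c)
400 + S(-1)*(5 + 9) = 400 + (-9 - 1*(-1))*(5 + 9) = 400 + (-9 + 1)*14 = 400 - 8*14 = 400 - 112 = 288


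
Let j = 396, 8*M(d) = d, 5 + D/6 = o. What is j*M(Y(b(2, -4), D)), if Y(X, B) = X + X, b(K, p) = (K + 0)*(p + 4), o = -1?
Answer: 0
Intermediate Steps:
b(K, p) = K*(4 + p)
D = -36 (D = -30 + 6*(-1) = -30 - 6 = -36)
Y(X, B) = 2*X
M(d) = d/8
j*M(Y(b(2, -4), D)) = 396*((2*(2*(4 - 4)))/8) = 396*((2*(2*0))/8) = 396*((2*0)/8) = 396*((1/8)*0) = 396*0 = 0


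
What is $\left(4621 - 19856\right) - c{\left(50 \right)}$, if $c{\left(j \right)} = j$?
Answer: $-15285$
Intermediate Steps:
$\left(4621 - 19856\right) - c{\left(50 \right)} = \left(4621 - 19856\right) - 50 = -15235 - 50 = -15285$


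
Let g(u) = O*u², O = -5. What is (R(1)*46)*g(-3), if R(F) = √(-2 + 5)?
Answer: -2070*√3 ≈ -3585.3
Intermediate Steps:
R(F) = √3
g(u) = -5*u²
(R(1)*46)*g(-3) = (√3*46)*(-5*(-3)²) = (46*√3)*(-5*9) = (46*√3)*(-45) = -2070*√3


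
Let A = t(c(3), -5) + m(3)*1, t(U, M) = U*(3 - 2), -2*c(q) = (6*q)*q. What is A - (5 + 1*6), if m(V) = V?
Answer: -35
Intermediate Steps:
c(q) = -3*q² (c(q) = -6*q*q/2 = -3*q²)
t(U, M) = U (t(U, M) = U*1 = U)
A = -24 (A = -3*3² + 3*1 = -3*9 + 3 = -27 + 3 = -24)
A - (5 + 1*6) = -24 - (5 + 1*6) = -24 - (5 + 6) = -24 - 1*11 = -24 - 11 = -35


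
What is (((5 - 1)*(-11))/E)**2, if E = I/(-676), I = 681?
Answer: 884705536/463761 ≈ 1907.7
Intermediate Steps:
E = -681/676 (E = 681/(-676) = 681*(-1/676) = -681/676 ≈ -1.0074)
(((5 - 1)*(-11))/E)**2 = (((5 - 1)*(-11))/(-681/676))**2 = ((4*(-11))*(-676/681))**2 = (-44*(-676/681))**2 = (29744/681)**2 = 884705536/463761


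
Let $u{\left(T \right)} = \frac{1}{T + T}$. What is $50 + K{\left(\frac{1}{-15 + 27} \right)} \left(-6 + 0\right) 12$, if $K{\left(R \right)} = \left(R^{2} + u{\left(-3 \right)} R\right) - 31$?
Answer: $\frac{4565}{2} \approx 2282.5$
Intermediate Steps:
$u{\left(T \right)} = \frac{1}{2 T}$
$K{\left(R \right)} = -31 + R^{2} - \frac{R}{6}$ ($K{\left(R \right)} = \left(R^{2} + \frac{1}{2 \left(-3\right)} R\right) - 31 = \left(R^{2} + \frac{1}{2} \left(- \frac{1}{3}\right) R\right) - 31 = \left(R^{2} - \frac{R}{6}\right) - 31 = -31 + R^{2} - \frac{R}{6}$)
$50 + K{\left(\frac{1}{-15 + 27} \right)} \left(-6 + 0\right) 12 = 50 + \left(-31 + \left(\frac{1}{-15 + 27}\right)^{2} - \frac{1}{6 \left(-15 + 27\right)}\right) \left(-6 + 0\right) 12 = 50 + \left(-31 + \left(\frac{1}{12}\right)^{2} - \frac{1}{6 \cdot 12}\right) \left(\left(-6\right) 12\right) = 50 + \left(-31 + \left(\frac{1}{12}\right)^{2} - \frac{1}{72}\right) \left(-72\right) = 50 + \left(-31 + \frac{1}{144} - \frac{1}{72}\right) \left(-72\right) = 50 - - \frac{4465}{2} = 50 + \frac{4465}{2} = \frac{4565}{2}$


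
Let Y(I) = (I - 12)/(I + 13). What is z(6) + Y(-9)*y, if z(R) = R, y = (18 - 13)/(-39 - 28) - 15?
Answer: 11409/134 ≈ 85.142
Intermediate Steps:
Y(I) = (-12 + I)/(13 + I)
y = -1010/67 (y = 5/(-67) - 15 = 5*(-1/67) - 15 = -5/67 - 15 = -1010/67 ≈ -15.075)
z(6) + Y(-9)*y = 6 + ((-12 - 9)/(13 - 9))*(-1010/67) = 6 + (-21/4)*(-1010/67) = 6 + ((¼)*(-21))*(-1010/67) = 6 - 21/4*(-1010/67) = 6 + 10605/134 = 11409/134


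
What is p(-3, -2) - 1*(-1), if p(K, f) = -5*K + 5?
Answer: 21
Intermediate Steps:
p(K, f) = 5 - 5*K
p(-3, -2) - 1*(-1) = (5 - 5*(-3)) - 1*(-1) = (5 + 15) + 1 = 20 + 1 = 21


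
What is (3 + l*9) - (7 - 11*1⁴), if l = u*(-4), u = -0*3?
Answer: 7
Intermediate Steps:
u = 0 (u = -4*0 = 0)
l = 0 (l = 0*(-4) = 0)
(3 + l*9) - (7 - 11*1⁴) = (3 + 0*9) - (7 - 11*1⁴) = (3 + 0) - (7 - 11*1) = 3 - (7 - 11) = 3 - 1*(-4) = 3 + 4 = 7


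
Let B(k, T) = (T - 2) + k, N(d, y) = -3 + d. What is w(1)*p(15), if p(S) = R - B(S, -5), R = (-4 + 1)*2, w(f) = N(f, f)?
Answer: 28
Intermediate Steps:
B(k, T) = -2 + T + k (B(k, T) = (-2 + T) + k = -2 + T + k)
w(f) = -3 + f
R = -6 (R = -3*2 = -6)
p(S) = 1 - S (p(S) = -6 - (-2 - 5 + S) = -6 - (-7 + S) = -6 + (7 - S) = 1 - S)
w(1)*p(15) = (-3 + 1)*(1 - 1*15) = -2*(1 - 15) = -2*(-14) = 28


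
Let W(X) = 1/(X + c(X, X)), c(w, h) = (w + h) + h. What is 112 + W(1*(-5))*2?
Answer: 1119/10 ≈ 111.90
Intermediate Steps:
c(w, h) = w + 2*h (c(w, h) = (h + w) + h = w + 2*h)
W(X) = 1/(4*X) (W(X) = 1/(X + (X + 2*X)) = 1/(X + 3*X) = 1/(4*X))
112 + W(1*(-5))*2 = 112 + (1/(4*((1*(-5)))))*2 = 112 + ((1/4)/(-5))*2 = 112 + ((1/4)*(-1/5))*2 = 112 - 1/20*2 = 112 - 1/10 = 1119/10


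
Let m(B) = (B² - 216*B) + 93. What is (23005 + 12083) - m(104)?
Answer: 46643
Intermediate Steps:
m(B) = 93 + B² - 216*B
(23005 + 12083) - m(104) = (23005 + 12083) - (93 + 104² - 216*104) = 35088 - (93 + 10816 - 22464) = 35088 - 1*(-11555) = 35088 + 11555 = 46643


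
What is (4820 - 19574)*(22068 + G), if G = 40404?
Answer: -921711888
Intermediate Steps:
(4820 - 19574)*(22068 + G) = (4820 - 19574)*(22068 + 40404) = -14754*62472 = -921711888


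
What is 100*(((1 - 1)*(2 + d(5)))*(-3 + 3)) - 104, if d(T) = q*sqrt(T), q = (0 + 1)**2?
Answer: -104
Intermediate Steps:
q = 1 (q = 1**2 = 1)
d(T) = sqrt(T) (d(T) = 1*sqrt(T) = sqrt(T))
100*(((1 - 1)*(2 + d(5)))*(-3 + 3)) - 104 = 100*(((1 - 1)*(2 + sqrt(5)))*(-3 + 3)) - 104 = 100*((0*(2 + sqrt(5)))*0) - 104 = 100*(0*0) - 104 = 100*0 - 104 = 0 - 104 = -104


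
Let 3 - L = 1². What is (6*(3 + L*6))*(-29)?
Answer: -2610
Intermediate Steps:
L = 2 (L = 3 - 1*1² = 3 - 1*1 = 3 - 1 = 2)
(6*(3 + L*6))*(-29) = (6*(3 + 2*6))*(-29) = (6*(3 + 12))*(-29) = (6*15)*(-29) = 90*(-29) = -2610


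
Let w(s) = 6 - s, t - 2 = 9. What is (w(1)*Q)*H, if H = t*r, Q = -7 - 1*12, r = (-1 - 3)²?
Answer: -16720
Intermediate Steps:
t = 11 (t = 2 + 9 = 11)
r = 16 (r = (-4)² = 16)
Q = -19 (Q = -7 - 12 = -19)
H = 176 (H = 11*16 = 176)
(w(1)*Q)*H = ((6 - 1*1)*(-19))*176 = ((6 - 1)*(-19))*176 = (5*(-19))*176 = -95*176 = -16720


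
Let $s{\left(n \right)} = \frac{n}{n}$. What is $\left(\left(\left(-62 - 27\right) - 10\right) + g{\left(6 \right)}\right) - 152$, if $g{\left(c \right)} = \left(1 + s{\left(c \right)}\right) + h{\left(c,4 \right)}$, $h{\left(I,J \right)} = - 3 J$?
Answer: $-261$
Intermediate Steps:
$s{\left(n \right)} = 1$
$g{\left(c \right)} = -10$ ($g{\left(c \right)} = \left(1 + 1\right) - 12 = 2 - 12 = -10$)
$\left(\left(\left(-62 - 27\right) - 10\right) + g{\left(6 \right)}\right) - 152 = \left(\left(\left(-62 - 27\right) - 10\right) - 10\right) - 152 = \left(\left(-89 - 10\right) - 10\right) - 152 = \left(-99 - 10\right) - 152 = -109 - 152 = -261$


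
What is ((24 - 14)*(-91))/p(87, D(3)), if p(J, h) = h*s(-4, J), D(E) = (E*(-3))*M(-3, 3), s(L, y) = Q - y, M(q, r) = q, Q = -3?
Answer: 91/243 ≈ 0.37449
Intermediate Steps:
s(L, y) = -3 - y
D(E) = 9*E (D(E) = (E*(-3))*(-3) = -3*E*(-3) = 9*E)
p(J, h) = h*(-3 - J)
((24 - 14)*(-91))/p(87, D(3)) = ((24 - 14)*(-91))/((-9*3*(3 + 87))) = (10*(-91))/((-1*27*90)) = -910/(-2430) = -910*(-1/2430) = 91/243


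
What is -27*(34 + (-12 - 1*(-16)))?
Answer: -1026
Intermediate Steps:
-27*(34 + (-12 - 1*(-16))) = -27*(34 + (-12 + 16)) = -27*(34 + 4) = -27*38 = -1026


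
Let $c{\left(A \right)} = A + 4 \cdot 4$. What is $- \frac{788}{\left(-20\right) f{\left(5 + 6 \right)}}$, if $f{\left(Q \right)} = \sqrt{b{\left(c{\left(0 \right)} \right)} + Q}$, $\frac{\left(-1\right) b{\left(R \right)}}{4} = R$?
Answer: $- \frac{197 i \sqrt{53}}{265} \approx - 5.412 i$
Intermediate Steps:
$c{\left(A \right)} = 16 + A$ ($c{\left(A \right)} = A + 16 = 16 + A$)
$b{\left(R \right)} = - 4 R$
$f{\left(Q \right)} = \sqrt{-64 + Q}$ ($f{\left(Q \right)} = \sqrt{- 4 \left(16 + 0\right) + Q} = \sqrt{\left(-4\right) 16 + Q} = \sqrt{-64 + Q}$)
$- \frac{788}{\left(-20\right) f{\left(5 + 6 \right)}} = - \frac{788}{\left(-20\right) \sqrt{-64 + \left(5 + 6\right)}} = - \frac{788}{\left(-20\right) \sqrt{-64 + 11}} = - \frac{788}{\left(-20\right) \sqrt{-53}} = - \frac{788}{\left(-20\right) i \sqrt{53}} = - 788 \frac{i \sqrt{53}}{1060} = - \frac{197 i \sqrt{53}}{265}$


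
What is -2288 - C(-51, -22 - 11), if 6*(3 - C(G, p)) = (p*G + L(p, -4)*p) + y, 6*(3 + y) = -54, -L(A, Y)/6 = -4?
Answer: -4289/2 ≈ -2144.5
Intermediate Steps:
L(A, Y) = 24 (L(A, Y) = -6*(-4) = 24)
y = -12 (y = -3 + (⅙)*(-54) = -3 - 9 = -12)
C(G, p) = 5 - 4*p - G*p/6 (C(G, p) = 3 - ((p*G + 24*p) - 12)/6 = 3 - ((G*p + 24*p) - 12)/6 = 3 - ((24*p + G*p) - 12)/6 = 3 - (-12 + 24*p + G*p)/6 = 3 + (2 - 4*p - G*p/6) = 5 - 4*p - G*p/6)
-2288 - C(-51, -22 - 11) = -2288 - (5 - 4*(-22 - 11) - ⅙*(-51)*(-22 - 11)) = -2288 - (5 - 4*(-33) - ⅙*(-51)*(-33)) = -2288 - (5 + 132 - 561/2) = -2288 - 1*(-287/2) = -2288 + 287/2 = -4289/2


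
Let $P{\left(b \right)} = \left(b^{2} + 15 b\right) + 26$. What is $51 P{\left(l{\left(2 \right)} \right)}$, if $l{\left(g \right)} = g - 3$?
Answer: $612$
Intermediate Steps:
$l{\left(g \right)} = -3 + g$ ($l{\left(g \right)} = g - 3 = -3 + g$)
$P{\left(b \right)} = 26 + b^{2} + 15 b$
$51 P{\left(l{\left(2 \right)} \right)} = 51 \left(26 + \left(-3 + 2\right)^{2} + 15 \left(-3 + 2\right)\right) = 51 \left(26 + \left(-1\right)^{2} + 15 \left(-1\right)\right) = 51 \left(26 + 1 - 15\right) = 51 \cdot 12 = 612$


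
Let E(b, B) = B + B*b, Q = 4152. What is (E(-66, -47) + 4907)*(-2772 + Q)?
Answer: 10987560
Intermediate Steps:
(E(-66, -47) + 4907)*(-2772 + Q) = (-47*(1 - 66) + 4907)*(-2772 + 4152) = (-47*(-65) + 4907)*1380 = (3055 + 4907)*1380 = 7962*1380 = 10987560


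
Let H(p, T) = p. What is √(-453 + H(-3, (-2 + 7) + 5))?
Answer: 2*I*√114 ≈ 21.354*I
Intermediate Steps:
√(-453 + H(-3, (-2 + 7) + 5)) = √(-453 - 3) = √(-456) = 2*I*√114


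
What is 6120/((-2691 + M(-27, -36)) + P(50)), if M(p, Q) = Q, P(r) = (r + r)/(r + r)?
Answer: -3060/1363 ≈ -2.2450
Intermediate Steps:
P(r) = 1 (P(r) = (2*r)/((2*r)) = (2*r)*(1/(2*r)) = 1)
6120/((-2691 + M(-27, -36)) + P(50)) = 6120/((-2691 - 36) + 1) = 6120/(-2727 + 1) = 6120/(-2726) = 6120*(-1/2726) = -3060/1363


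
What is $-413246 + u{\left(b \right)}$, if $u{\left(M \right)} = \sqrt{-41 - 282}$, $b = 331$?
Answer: $-413246 + i \sqrt{323} \approx -4.1325 \cdot 10^{5} + 17.972 i$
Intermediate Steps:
$u{\left(M \right)} = i \sqrt{323}$ ($u{\left(M \right)} = \sqrt{-323} = i \sqrt{323}$)
$-413246 + u{\left(b \right)} = -413246 + i \sqrt{323}$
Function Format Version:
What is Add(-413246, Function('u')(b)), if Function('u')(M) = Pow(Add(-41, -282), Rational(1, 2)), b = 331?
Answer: Add(-413246, Mul(I, Pow(323, Rational(1, 2)))) ≈ Add(-4.1325e+5, Mul(17.972, I))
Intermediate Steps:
Function('u')(M) = Mul(I, Pow(323, Rational(1, 2))) (Function('u')(M) = Pow(-323, Rational(1, 2)) = Mul(I, Pow(323, Rational(1, 2))))
Add(-413246, Function('u')(b)) = Add(-413246, Mul(I, Pow(323, Rational(1, 2))))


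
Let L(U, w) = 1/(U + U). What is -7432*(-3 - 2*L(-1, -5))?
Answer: 14864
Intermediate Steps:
L(U, w) = 1/(2*U)
-7432*(-3 - 2*L(-1, -5)) = -7432*(-3 - 1/(-1)) = -7432*(-3 - (-1)) = -7432*(-3 - 2*(-½)) = -7432*(-3 + 1) = -7432*(-2) = 14864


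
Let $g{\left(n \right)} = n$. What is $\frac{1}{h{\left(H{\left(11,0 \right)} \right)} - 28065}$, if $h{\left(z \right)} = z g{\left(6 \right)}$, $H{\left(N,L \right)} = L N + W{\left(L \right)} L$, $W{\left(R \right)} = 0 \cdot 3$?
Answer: $- \frac{1}{28065} \approx -3.5632 \cdot 10^{-5}$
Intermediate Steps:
$W{\left(R \right)} = 0$
$H{\left(N,L \right)} = L N$ ($H{\left(N,L \right)} = L N + 0 L = L N + 0 = L N$)
$h{\left(z \right)} = 6 z$ ($h{\left(z \right)} = z 6 = 6 z$)
$\frac{1}{h{\left(H{\left(11,0 \right)} \right)} - 28065} = \frac{1}{6 \cdot 0 \cdot 11 - 28065} = \frac{1}{6 \cdot 0 - 28065} = \frac{1}{0 - 28065} = \frac{1}{-28065} = - \frac{1}{28065}$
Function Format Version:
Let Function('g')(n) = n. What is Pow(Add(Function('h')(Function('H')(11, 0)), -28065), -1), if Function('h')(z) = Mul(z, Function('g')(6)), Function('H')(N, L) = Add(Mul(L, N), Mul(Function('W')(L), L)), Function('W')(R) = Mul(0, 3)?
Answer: Rational(-1, 28065) ≈ -3.5632e-5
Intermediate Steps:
Function('W')(R) = 0
Function('H')(N, L) = Mul(L, N) (Function('H')(N, L) = Add(Mul(L, N), Mul(0, L)) = Add(Mul(L, N), 0) = Mul(L, N))
Function('h')(z) = Mul(6, z) (Function('h')(z) = Mul(z, 6) = Mul(6, z))
Pow(Add(Function('h')(Function('H')(11, 0)), -28065), -1) = Pow(Add(Mul(6, Mul(0, 11)), -28065), -1) = Pow(Add(Mul(6, 0), -28065), -1) = Pow(Add(0, -28065), -1) = Pow(-28065, -1) = Rational(-1, 28065)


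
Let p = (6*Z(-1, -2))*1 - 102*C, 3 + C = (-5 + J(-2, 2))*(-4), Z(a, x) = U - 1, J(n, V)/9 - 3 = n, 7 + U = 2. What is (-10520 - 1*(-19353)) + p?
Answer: 10735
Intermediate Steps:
U = -5 (U = -7 + 2 = -5)
J(n, V) = 27 + 9*n
Z(a, x) = -6 (Z(a, x) = -5 - 1 = -6)
C = -19 (C = -3 + (-5 + (27 + 9*(-2)))*(-4) = -3 + (-5 + (27 - 18))*(-4) = -3 + (-5 + 9)*(-4) = -3 + 4*(-4) = -3 - 16 = -19)
p = 1902 (p = (6*(-6))*1 - 102*(-19) = -36*1 + 1938 = -36 + 1938 = 1902)
(-10520 - 1*(-19353)) + p = (-10520 - 1*(-19353)) + 1902 = (-10520 + 19353) + 1902 = 8833 + 1902 = 10735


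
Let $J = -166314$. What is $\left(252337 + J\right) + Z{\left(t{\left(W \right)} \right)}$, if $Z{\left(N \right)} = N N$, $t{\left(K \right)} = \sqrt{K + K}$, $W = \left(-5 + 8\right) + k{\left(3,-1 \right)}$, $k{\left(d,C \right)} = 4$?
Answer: $86037$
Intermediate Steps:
$W = 7$ ($W = \left(-5 + 8\right) + 4 = 3 + 4 = 7$)
$t{\left(K \right)} = \sqrt{2} \sqrt{K}$ ($t{\left(K \right)} = \sqrt{2 K} = \sqrt{2} \sqrt{K}$)
$Z{\left(N \right)} = N^{2}$
$\left(252337 + J\right) + Z{\left(t{\left(W \right)} \right)} = \left(252337 - 166314\right) + \left(\sqrt{2} \sqrt{7}\right)^{2} = 86023 + \left(\sqrt{14}\right)^{2} = 86023 + 14 = 86037$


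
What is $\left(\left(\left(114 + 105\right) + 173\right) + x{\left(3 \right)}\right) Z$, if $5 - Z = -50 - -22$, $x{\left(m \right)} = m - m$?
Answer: $12936$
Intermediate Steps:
$x{\left(m \right)} = 0$
$Z = 33$ ($Z = 5 - \left(-50 - -22\right) = 5 - \left(-50 + 22\right) = 5 - -28 = 5 + 28 = 33$)
$\left(\left(\left(114 + 105\right) + 173\right) + x{\left(3 \right)}\right) Z = \left(\left(\left(114 + 105\right) + 173\right) + 0\right) 33 = \left(\left(219 + 173\right) + 0\right) 33 = \left(392 + 0\right) 33 = 392 \cdot 33 = 12936$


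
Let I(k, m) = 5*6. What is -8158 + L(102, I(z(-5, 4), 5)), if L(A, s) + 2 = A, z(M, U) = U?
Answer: -8058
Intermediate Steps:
I(k, m) = 30
L(A, s) = -2 + A
-8158 + L(102, I(z(-5, 4), 5)) = -8158 + (-2 + 102) = -8158 + 100 = -8058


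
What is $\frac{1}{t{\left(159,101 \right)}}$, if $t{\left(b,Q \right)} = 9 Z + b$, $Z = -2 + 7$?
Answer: $\frac{1}{204} \approx 0.004902$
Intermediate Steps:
$Z = 5$
$t{\left(b,Q \right)} = 45 + b$ ($t{\left(b,Q \right)} = 9 \cdot 5 + b = 45 + b$)
$\frac{1}{t{\left(159,101 \right)}} = \frac{1}{45 + 159} = \frac{1}{204}$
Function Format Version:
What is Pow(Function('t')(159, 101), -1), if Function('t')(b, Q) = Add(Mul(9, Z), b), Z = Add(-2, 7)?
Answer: Rational(1, 204) ≈ 0.0049020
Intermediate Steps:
Z = 5
Function('t')(b, Q) = Add(45, b) (Function('t')(b, Q) = Add(Mul(9, 5), b) = Add(45, b))
Pow(Function('t')(159, 101), -1) = Pow(Add(45, 159), -1) = Pow(204, -1) = Rational(1, 204)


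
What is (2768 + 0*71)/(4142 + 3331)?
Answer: 2768/7473 ≈ 0.37040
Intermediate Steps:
(2768 + 0*71)/(4142 + 3331) = (2768 + 0)/7473 = 2768*(1/7473) = 2768/7473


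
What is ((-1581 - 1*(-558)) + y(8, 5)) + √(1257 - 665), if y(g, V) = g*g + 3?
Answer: -956 + 4*√37 ≈ -931.67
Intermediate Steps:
y(g, V) = 3 + g² (y(g, V) = g² + 3 = 3 + g²)
((-1581 - 1*(-558)) + y(8, 5)) + √(1257 - 665) = ((-1581 - 1*(-558)) + (3 + 8²)) + √(1257 - 665) = ((-1581 + 558) + (3 + 64)) + √592 = (-1023 + 67) + 4*√37 = -956 + 4*√37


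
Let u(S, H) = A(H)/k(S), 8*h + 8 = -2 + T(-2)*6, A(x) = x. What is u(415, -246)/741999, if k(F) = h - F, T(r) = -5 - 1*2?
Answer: 164/208501719 ≈ 7.8656e-7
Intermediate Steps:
T(r) = -7 (T(r) = -5 - 2 = -7)
h = -13/2 (h = -1 + (-2 - 7*6)/8 = -1 + (-2 - 42)/8 = -1 + (⅛)*(-44) = -1 - 11/2 = -13/2 ≈ -6.5000)
k(F) = -13/2 - F
u(S, H) = H/(-13/2 - S)
u(415, -246)/741999 = -2*(-246)/(13 + 2*415)/741999 = -2*(-246)/(13 + 830)*(1/741999) = -2*(-246)/843*(1/741999) = -2*(-246)*1/843*(1/741999) = (164/281)*(1/741999) = 164/208501719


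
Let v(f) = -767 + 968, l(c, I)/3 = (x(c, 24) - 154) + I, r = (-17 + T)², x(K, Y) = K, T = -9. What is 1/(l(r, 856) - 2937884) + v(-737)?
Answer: 589683749/2933750 ≈ 201.00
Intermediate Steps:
r = 676 (r = (-17 - 9)² = (-26)² = 676)
l(c, I) = -462 + 3*I + 3*c (l(c, I) = 3*((c - 154) + I) = 3*((-154 + c) + I) = 3*(-154 + I + c) = -462 + 3*I + 3*c)
v(f) = 201
1/(l(r, 856) - 2937884) + v(-737) = 1/((-462 + 3*856 + 3*676) - 2937884) + 201 = 1/((-462 + 2568 + 2028) - 2937884) + 201 = 1/(4134 - 2937884) + 201 = 1/(-2933750) + 201 = -1/2933750 + 201 = 589683749/2933750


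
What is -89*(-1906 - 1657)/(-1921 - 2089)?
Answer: -317107/4010 ≈ -79.079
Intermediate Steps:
-89*(-1906 - 1657)/(-1921 - 2089) = -(-317107)/(-4010) = -(-317107)*(-1)/4010 = -89*3563/4010 = -317107/4010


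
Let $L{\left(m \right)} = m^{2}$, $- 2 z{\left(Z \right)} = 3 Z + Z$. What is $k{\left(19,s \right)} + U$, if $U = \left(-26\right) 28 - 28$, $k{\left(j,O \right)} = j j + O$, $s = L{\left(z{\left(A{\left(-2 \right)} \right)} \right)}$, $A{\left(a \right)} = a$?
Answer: $-379$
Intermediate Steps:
$z{\left(Z \right)} = - 2 Z$ ($z{\left(Z \right)} = - \frac{3 Z + Z}{2} = - \frac{4 Z}{2} = - 2 Z$)
$s = 16$ ($s = \left(\left(-2\right) \left(-2\right)\right)^{2} = 4^{2} = 16$)
$k{\left(j,O \right)} = O + j^{2}$ ($k{\left(j,O \right)} = j^{2} + O = O + j^{2}$)
$U = -756$ ($U = -728 - 28 = -756$)
$k{\left(19,s \right)} + U = \left(16 + 19^{2}\right) - 756 = \left(16 + 361\right) - 756 = 377 - 756 = -379$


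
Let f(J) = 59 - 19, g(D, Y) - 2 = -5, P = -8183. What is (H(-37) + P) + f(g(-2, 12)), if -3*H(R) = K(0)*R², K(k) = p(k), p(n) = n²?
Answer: -8143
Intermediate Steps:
g(D, Y) = -3 (g(D, Y) = 2 - 5 = -3)
K(k) = k²
f(J) = 40
H(R) = 0 (H(R) = -0²*R²/3 = -0*R² = -⅓*0 = 0)
(H(-37) + P) + f(g(-2, 12)) = (0 - 8183) + 40 = -8183 + 40 = -8143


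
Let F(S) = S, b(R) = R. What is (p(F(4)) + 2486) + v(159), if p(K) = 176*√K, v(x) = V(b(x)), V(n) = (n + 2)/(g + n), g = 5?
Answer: 465593/164 ≈ 2839.0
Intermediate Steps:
V(n) = (2 + n)/(5 + n) (V(n) = (n + 2)/(5 + n) = (2 + n)/(5 + n))
v(x) = (2 + x)/(5 + x)
(p(F(4)) + 2486) + v(159) = (176*√4 + 2486) + (2 + 159)/(5 + 159) = (176*2 + 2486) + 161/164 = (352 + 2486) + (1/164)*161 = 2838 + 161/164 = 465593/164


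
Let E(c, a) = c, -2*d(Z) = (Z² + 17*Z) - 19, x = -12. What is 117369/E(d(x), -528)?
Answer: 234738/79 ≈ 2971.4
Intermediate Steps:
d(Z) = 19/2 - 17*Z/2 - Z²/2 (d(Z) = -((Z² + 17*Z) - 19)/2 = -(-19 + Z² + 17*Z)/2 = 19/2 - 17*Z/2 - Z²/2)
117369/E(d(x), -528) = 117369/(19/2 - 17/2*(-12) - ½*(-12)²) = 117369/(19/2 + 102 - ½*144) = 117369/(19/2 + 102 - 72) = 117369/(79/2) = 117369*(2/79) = 234738/79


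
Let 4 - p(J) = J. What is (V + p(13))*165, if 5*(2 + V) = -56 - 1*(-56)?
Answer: -1815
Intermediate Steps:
V = -2 (V = -2 + (-56 - 1*(-56))/5 = -2 + (-56 + 56)/5 = -2 + (⅕)*0 = -2 + 0 = -2)
p(J) = 4 - J
(V + p(13))*165 = (-2 + (4 - 1*13))*165 = (-2 + (4 - 13))*165 = (-2 - 9)*165 = -11*165 = -1815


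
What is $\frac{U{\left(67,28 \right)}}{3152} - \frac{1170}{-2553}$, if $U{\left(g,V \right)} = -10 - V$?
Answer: $\frac{598471}{1341176} \approx 0.44623$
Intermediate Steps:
$\frac{U{\left(67,28 \right)}}{3152} - \frac{1170}{-2553} = \frac{-10 - 28}{3152} - \frac{1170}{-2553} = \left(-10 - 28\right) \frac{1}{3152} - - \frac{390}{851} = \left(-38\right) \frac{1}{3152} + \frac{390}{851} = - \frac{19}{1576} + \frac{390}{851} = \frac{598471}{1341176}$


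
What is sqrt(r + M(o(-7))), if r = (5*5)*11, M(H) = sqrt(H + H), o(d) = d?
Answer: sqrt(275 + I*sqrt(14)) ≈ 16.583 + 0.1128*I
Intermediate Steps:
M(H) = sqrt(2)*sqrt(H) (M(H) = sqrt(2*H) = sqrt(2)*sqrt(H))
r = 275 (r = 25*11 = 275)
sqrt(r + M(o(-7))) = sqrt(275 + sqrt(2)*sqrt(-7)) = sqrt(275 + sqrt(2)*(I*sqrt(7))) = sqrt(275 + I*sqrt(14))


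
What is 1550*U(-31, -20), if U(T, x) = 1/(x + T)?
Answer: -1550/51 ≈ -30.392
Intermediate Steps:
U(T, x) = 1/(T + x)
1550*U(-31, -20) = 1550/(-31 - 20) = 1550/(-51) = 1550*(-1/51) = -1550/51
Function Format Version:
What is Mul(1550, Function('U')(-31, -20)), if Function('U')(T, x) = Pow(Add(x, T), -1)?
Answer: Rational(-1550, 51) ≈ -30.392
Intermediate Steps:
Function('U')(T, x) = Pow(Add(T, x), -1)
Mul(1550, Function('U')(-31, -20)) = Mul(1550, Pow(Add(-31, -20), -1)) = Mul(1550, Pow(-51, -1)) = Mul(1550, Rational(-1, 51)) = Rational(-1550, 51)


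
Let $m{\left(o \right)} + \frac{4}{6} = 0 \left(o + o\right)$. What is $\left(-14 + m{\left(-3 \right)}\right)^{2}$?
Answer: $\frac{1936}{9} \approx 215.11$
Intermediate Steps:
$m{\left(o \right)} = - \frac{2}{3}$ ($m{\left(o \right)} = - \frac{2}{3} + 0 \left(o + o\right) = - \frac{2}{3} + 0 \cdot 2 o = - \frac{2}{3} + 0 = - \frac{2}{3}$)
$\left(-14 + m{\left(-3 \right)}\right)^{2} = \left(-14 - \frac{2}{3}\right)^{2} = \left(- \frac{44}{3}\right)^{2} = \frac{1936}{9}$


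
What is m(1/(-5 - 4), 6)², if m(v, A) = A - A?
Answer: 0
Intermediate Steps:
m(v, A) = 0
m(1/(-5 - 4), 6)² = 0² = 0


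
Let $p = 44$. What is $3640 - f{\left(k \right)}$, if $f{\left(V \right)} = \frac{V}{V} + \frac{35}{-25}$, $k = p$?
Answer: $\frac{18202}{5} \approx 3640.4$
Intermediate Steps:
$k = 44$
$f{\left(V \right)} = - \frac{2}{5}$ ($f{\left(V \right)} = 1 + 35 \left(- \frac{1}{25}\right) = 1 - \frac{7}{5} = - \frac{2}{5}$)
$3640 - f{\left(k \right)} = 3640 - - \frac{2}{5} = 3640 + \frac{2}{5} = \frac{18202}{5}$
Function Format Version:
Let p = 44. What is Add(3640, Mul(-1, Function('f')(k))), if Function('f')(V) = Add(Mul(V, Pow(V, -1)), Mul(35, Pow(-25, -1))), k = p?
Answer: Rational(18202, 5) ≈ 3640.4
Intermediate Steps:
k = 44
Function('f')(V) = Rational(-2, 5) (Function('f')(V) = Add(1, Mul(35, Rational(-1, 25))) = Add(1, Rational(-7, 5)) = Rational(-2, 5))
Add(3640, Mul(-1, Function('f')(k))) = Add(3640, Mul(-1, Rational(-2, 5))) = Add(3640, Rational(2, 5)) = Rational(18202, 5)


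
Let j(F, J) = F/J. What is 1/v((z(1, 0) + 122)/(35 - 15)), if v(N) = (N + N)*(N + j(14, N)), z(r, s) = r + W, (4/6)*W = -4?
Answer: 200/19289 ≈ 0.010369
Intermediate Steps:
W = -6 (W = (3/2)*(-4) = -6)
z(r, s) = -6 + r (z(r, s) = r - 6 = -6 + r)
v(N) = 2*N*(N + 14/N) (v(N) = (N + N)*(N + 14/N) = (2*N)*(N + 14/N) = 2*N*(N + 14/N))
1/v((z(1, 0) + 122)/(35 - 15)) = 1/(28 + 2*(((-6 + 1) + 122)/(35 - 15))²) = 1/(28 + 2*((-5 + 122)/20)²) = 1/(28 + 2*(117*(1/20))²) = 1/(28 + 2*(117/20)²) = 1/(28 + 2*(13689/400)) = 1/(28 + 13689/200) = 1/(19289/200) = 200/19289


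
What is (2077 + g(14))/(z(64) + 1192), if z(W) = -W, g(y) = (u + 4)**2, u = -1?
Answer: 1043/564 ≈ 1.8493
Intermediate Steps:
g(y) = 9 (g(y) = (-1 + 4)**2 = 3**2 = 9)
(2077 + g(14))/(z(64) + 1192) = (2077 + 9)/(-1*64 + 1192) = 2086/(-64 + 1192) = 2086/1128 = 2086*(1/1128) = 1043/564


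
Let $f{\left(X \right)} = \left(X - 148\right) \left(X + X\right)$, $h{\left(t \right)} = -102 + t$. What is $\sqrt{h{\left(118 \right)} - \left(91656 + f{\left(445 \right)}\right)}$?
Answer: $i \sqrt{355970} \approx 596.63 i$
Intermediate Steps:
$f{\left(X \right)} = 2 X \left(-148 + X\right)$ ($f{\left(X \right)} = \left(-148 + X\right) 2 X = 2 X \left(-148 + X\right)$)
$\sqrt{h{\left(118 \right)} - \left(91656 + f{\left(445 \right)}\right)} = \sqrt{\left(-102 + 118\right) - \left(91656 + 2 \cdot 445 \left(-148 + 445\right)\right)} = \sqrt{16 - \left(91656 + 2 \cdot 445 \cdot 297\right)} = \sqrt{16 - 355986} = \sqrt{-355970} = i \sqrt{355970}$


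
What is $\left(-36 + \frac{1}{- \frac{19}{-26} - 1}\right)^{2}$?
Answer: $\frac{77284}{49} \approx 1577.2$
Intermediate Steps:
$\left(-36 + \frac{1}{- \frac{19}{-26} - 1}\right)^{2} = \left(-36 + \frac{1}{\left(-19\right) \left(- \frac{1}{26}\right) - 1}\right)^{2} = \left(-36 + \frac{1}{\frac{19}{26} - 1}\right)^{2} = \left(-36 + \frac{1}{- \frac{7}{26}}\right)^{2} = \left(-36 - \frac{26}{7}\right)^{2} = \left(- \frac{278}{7}\right)^{2} = \frac{77284}{49}$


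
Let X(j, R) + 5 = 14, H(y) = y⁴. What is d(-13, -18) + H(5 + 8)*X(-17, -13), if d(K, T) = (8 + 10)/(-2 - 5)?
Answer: 1799325/7 ≈ 2.5705e+5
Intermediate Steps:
d(K, T) = -18/7 (d(K, T) = 18/(-7) = 18*(-⅐) = -18/7)
X(j, R) = 9 (X(j, R) = -5 + 14 = 9)
d(-13, -18) + H(5 + 8)*X(-17, -13) = -18/7 + (5 + 8)⁴*9 = -18/7 + 13⁴*9 = -18/7 + 28561*9 = -18/7 + 257049 = 1799325/7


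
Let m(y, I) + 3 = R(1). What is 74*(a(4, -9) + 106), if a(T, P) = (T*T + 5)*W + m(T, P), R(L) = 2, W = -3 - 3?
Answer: -1554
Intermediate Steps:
W = -6
m(y, I) = -1 (m(y, I) = -3 + 2 = -1)
a(T, P) = -31 - 6*T² (a(T, P) = (T*T + 5)*(-6) - 1 = (T² + 5)*(-6) - 1 = (5 + T²)*(-6) - 1 = (-30 - 6*T²) - 1 = -31 - 6*T²)
74*(a(4, -9) + 106) = 74*((-31 - 6*4²) + 106) = 74*((-31 - 6*16) + 106) = 74*((-31 - 96) + 106) = 74*(-127 + 106) = 74*(-21) = -1554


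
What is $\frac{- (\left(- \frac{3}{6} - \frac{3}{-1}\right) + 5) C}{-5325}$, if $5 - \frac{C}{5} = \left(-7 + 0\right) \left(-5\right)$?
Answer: $- \frac{15}{71} \approx -0.21127$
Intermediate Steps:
$C = -150$ ($C = 25 - 5 \left(-7 + 0\right) \left(-5\right) = 25 - 5 \left(\left(-7\right) \left(-5\right)\right) = 25 - 175 = -150$)
$\frac{- (\left(- \frac{3}{6} - \frac{3}{-1}\right) + 5) C}{-5325} = \frac{- (\left(- \frac{3}{6} - \frac{3}{-1}\right) + 5) \left(-150\right)}{-5325} = - (\left(\left(-3\right) \frac{1}{6} - -3\right) + 5) \left(-150\right) \left(- \frac{1}{5325}\right) = - (\left(- \frac{1}{2} + 3\right) + 5) \left(-150\right) \left(- \frac{1}{5325}\right) = - (\frac{5}{2} + 5) \left(-150\right) \left(- \frac{1}{5325}\right) = \left(-1\right) \frac{15}{2} \left(-150\right) \left(- \frac{1}{5325}\right) = \left(- \frac{15}{2}\right) \left(-150\right) \left(- \frac{1}{5325}\right) = 1125 \left(- \frac{1}{5325}\right) = - \frac{15}{71}$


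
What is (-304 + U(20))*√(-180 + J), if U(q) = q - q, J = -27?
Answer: -912*I*√23 ≈ -4373.8*I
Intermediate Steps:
U(q) = 0
(-304 + U(20))*√(-180 + J) = (-304 + 0)*√(-180 - 27) = -912*I*√23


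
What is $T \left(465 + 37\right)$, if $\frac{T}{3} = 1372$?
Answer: $2066232$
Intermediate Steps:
$T = 4116$ ($T = 3 \cdot 1372 = 4116$)
$T \left(465 + 37\right) = 4116 \left(465 + 37\right) = 4116 \cdot 502 = 2066232$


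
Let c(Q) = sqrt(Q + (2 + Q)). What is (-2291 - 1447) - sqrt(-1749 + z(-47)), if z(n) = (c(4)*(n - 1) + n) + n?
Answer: -3738 - I*sqrt(1843 + 48*sqrt(10)) ≈ -3738.0 - 44.663*I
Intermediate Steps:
c(Q) = sqrt(2 + 2*Q)
z(n) = 2*n + sqrt(10)*(-1 + n) (z(n) = (sqrt(2 + 2*4)*(n - 1) + n) + n = (sqrt(2 + 8)*(-1 + n) + n) + n = (sqrt(10)*(-1 + n) + n) + n = (n + sqrt(10)*(-1 + n)) + n = 2*n + sqrt(10)*(-1 + n))
(-2291 - 1447) - sqrt(-1749 + z(-47)) = (-2291 - 1447) - sqrt(-1749 + (-sqrt(10) + 2*(-47) - 47*sqrt(10))) = -3738 - sqrt(-1749 + (-sqrt(10) - 94 - 47*sqrt(10))) = -3738 - sqrt(-1749 + (-94 - 48*sqrt(10))) = -3738 - sqrt(-1843 - 48*sqrt(10))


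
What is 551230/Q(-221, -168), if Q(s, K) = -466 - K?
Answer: -275615/149 ≈ -1849.8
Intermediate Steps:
551230/Q(-221, -168) = 551230/(-466 - 1*(-168)) = 551230/(-466 + 168) = 551230/(-298) = 551230*(-1/298) = -275615/149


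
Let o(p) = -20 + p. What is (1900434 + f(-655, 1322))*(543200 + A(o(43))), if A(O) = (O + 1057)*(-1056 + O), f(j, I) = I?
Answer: -1088641204640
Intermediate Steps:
A(O) = (-1056 + O)*(1057 + O) (A(O) = (1057 + O)*(-1056 + O) = (-1056 + O)*(1057 + O))
(1900434 + f(-655, 1322))*(543200 + A(o(43))) = (1900434 + 1322)*(543200 + (-1116192 + (-20 + 43) + (-20 + 43)²)) = 1901756*(543200 + (-1116192 + 23 + 23²)) = 1901756*(543200 + (-1116192 + 23 + 529)) = 1901756*(543200 - 1115640) = 1901756*(-572440) = -1088641204640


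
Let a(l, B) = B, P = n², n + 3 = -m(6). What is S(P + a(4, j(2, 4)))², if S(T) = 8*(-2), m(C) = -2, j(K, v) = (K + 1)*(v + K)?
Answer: 256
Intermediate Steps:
j(K, v) = (1 + K)*(K + v)
n = -1 (n = -3 - 1*(-2) = -3 + 2 = -1)
P = 1 (P = (-1)² = 1)
S(T) = -16
S(P + a(4, j(2, 4)))² = (-16)² = 256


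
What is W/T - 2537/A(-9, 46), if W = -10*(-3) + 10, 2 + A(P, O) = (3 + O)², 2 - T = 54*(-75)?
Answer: -2545991/2430187 ≈ -1.0477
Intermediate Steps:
T = 4052 (T = 2 - 54*(-75) = 2 - 1*(-4050) = 2 + 4050 = 4052)
A(P, O) = -2 + (3 + O)²
W = 40 (W = 30 + 10 = 40)
W/T - 2537/A(-9, 46) = 40/4052 - 2537/(-2 + (3 + 46)²) = 40*(1/4052) - 2537/(-2 + 49²) = 10/1013 - 2537/(-2 + 2401) = 10/1013 - 2537/2399 = -2545991/2430187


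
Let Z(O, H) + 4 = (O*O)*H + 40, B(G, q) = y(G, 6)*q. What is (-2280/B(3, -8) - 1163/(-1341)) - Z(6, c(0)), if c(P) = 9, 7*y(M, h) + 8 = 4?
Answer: -4601683/5364 ≈ -857.88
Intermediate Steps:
y(M, h) = -4/7 (y(M, h) = -8/7 + (1/7)*4 = -8/7 + 4/7 = -4/7)
B(G, q) = -4*q/7
Z(O, H) = 36 + H*O**2 (Z(O, H) = -4 + ((O*O)*H + 40) = -4 + (O**2*H + 40) = -4 + (H*O**2 + 40) = -4 + (40 + H*O**2) = 36 + H*O**2)
(-2280/B(3, -8) - 1163/(-1341)) - Z(6, c(0)) = (-2280/((-4/7*(-8))) - 1163/(-1341)) - (36 + 9*6**2) = (-2280/32/7 - 1163*(-1/1341)) - (36 + 9*36) = (-2280*7/32 + 1163/1341) - (36 + 324) = (-1995/4 + 1163/1341) - 1*360 = -2670643/5364 - 360 = -4601683/5364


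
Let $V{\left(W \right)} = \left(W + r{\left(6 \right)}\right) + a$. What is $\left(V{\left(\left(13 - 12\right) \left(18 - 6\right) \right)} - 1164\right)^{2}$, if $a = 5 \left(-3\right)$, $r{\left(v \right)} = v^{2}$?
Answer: $1279161$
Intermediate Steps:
$a = -15$
$V{\left(W \right)} = 21 + W$ ($V{\left(W \right)} = \left(W + 6^{2}\right) - 15 = \left(W + 36\right) - 15 = \left(36 + W\right) - 15 = 21 + W$)
$\left(V{\left(\left(13 - 12\right) \left(18 - 6\right) \right)} - 1164\right)^{2} = \left(\left(21 + \left(13 - 12\right) \left(18 - 6\right)\right) - 1164\right)^{2} = \left(\left(21 + 1 \cdot 12\right) - 1164\right)^{2} = \left(\left(21 + 12\right) - 1164\right)^{2} = \left(33 - 1164\right)^{2} = \left(-1131\right)^{2} = 1279161$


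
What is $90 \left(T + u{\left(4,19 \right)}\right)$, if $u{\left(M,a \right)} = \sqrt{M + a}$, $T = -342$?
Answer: $-30780 + 90 \sqrt{23} \approx -30348.0$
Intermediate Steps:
$90 \left(T + u{\left(4,19 \right)}\right) = 90 \left(-342 + \sqrt{4 + 19}\right) = 90 \left(-342 + \sqrt{23}\right) = -30780 + 90 \sqrt{23}$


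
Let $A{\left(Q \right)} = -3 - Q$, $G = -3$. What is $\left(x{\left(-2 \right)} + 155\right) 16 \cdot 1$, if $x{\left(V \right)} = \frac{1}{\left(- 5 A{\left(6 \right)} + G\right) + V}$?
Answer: $\frac{12402}{5} \approx 2480.4$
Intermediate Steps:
$x{\left(V \right)} = \frac{1}{42 + V}$ ($x{\left(V \right)} = \frac{1}{\left(- 5 \left(-3 - 6\right) - 3\right) + V} = \frac{1}{\left(\left(-5\right) \left(-9\right) - 3\right) + V} = \frac{1}{\left(45 - 3\right) + V} = \frac{1}{42 + V}$)
$\left(x{\left(-2 \right)} + 155\right) 16 \cdot 1 = \left(\frac{1}{42 - 2} + 155\right) 16 \cdot 1 = \left(\frac{1}{40} + 155\right) 16 = \frac{6201}{40} \cdot 16 = \frac{12402}{5}$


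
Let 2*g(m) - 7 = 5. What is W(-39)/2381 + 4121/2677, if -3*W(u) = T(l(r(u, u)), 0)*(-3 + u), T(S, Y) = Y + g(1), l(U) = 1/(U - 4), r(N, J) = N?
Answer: 10036969/6373937 ≈ 1.5747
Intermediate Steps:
g(m) = 6 (g(m) = 7/2 + (½)*5 = 7/2 + 5/2 = 6)
l(U) = 1/(-4 + U)
T(S, Y) = 6 + Y (T(S, Y) = Y + 6 = 6 + Y)
W(u) = 6 - 2*u (W(u) = -(6 + 0)*(-3 + u)/3 = -2*(-3 + u) = -(-18 + 6*u)/3 = 6 - 2*u)
W(-39)/2381 + 4121/2677 = (6 - 2*(-39))/2381 + 4121/2677 = (6 + 78)*(1/2381) + 4121*(1/2677) = 84*(1/2381) + 4121/2677 = 84/2381 + 4121/2677 = 10036969/6373937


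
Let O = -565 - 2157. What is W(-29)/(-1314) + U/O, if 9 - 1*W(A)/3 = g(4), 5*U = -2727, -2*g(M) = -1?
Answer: 1078741/5961180 ≈ 0.18096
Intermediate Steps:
g(M) = ½ (g(M) = -½*(-1) = ½)
U = -2727/5 (U = (⅕)*(-2727) = -2727/5 ≈ -545.40)
W(A) = 51/2 (W(A) = 27 - 3*½ = 27 - 3/2 = 51/2)
O = -2722
W(-29)/(-1314) + U/O = (51/2)/(-1314) - 2727/5/(-2722) = (51/2)*(-1/1314) - 2727/5*(-1/2722) = -17/876 + 2727/13610 = 1078741/5961180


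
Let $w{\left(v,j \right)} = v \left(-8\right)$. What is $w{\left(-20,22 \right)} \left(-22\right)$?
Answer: $-3520$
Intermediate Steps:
$w{\left(v,j \right)} = - 8 v$
$w{\left(-20,22 \right)} \left(-22\right) = \left(-8\right) \left(-20\right) \left(-22\right) = 160 \left(-22\right) = -3520$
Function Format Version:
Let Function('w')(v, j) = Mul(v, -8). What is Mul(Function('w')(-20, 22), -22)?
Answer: -3520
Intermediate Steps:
Function('w')(v, j) = Mul(-8, v)
Mul(Function('w')(-20, 22), -22) = Mul(Mul(-8, -20), -22) = Mul(160, -22) = -3520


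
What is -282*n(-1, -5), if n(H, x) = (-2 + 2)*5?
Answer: 0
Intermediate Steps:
n(H, x) = 0 (n(H, x) = 0*5 = 0)
-282*n(-1, -5) = -282*0 = 0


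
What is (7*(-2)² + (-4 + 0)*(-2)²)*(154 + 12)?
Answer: 1992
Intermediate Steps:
(7*(-2)² + (-4 + 0)*(-2)²)*(154 + 12) = (7*4 - 4*4)*166 = (28 - 16)*166 = 12*166 = 1992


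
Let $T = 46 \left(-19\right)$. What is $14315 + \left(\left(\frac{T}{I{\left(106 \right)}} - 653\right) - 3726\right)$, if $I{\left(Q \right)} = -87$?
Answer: $\frac{865306}{87} \approx 9946.0$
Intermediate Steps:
$T = -874$
$14315 + \left(\left(\frac{T}{I{\left(106 \right)}} - 653\right) - 3726\right) = 14315 - \left(4379 - \frac{874}{87}\right) = 14315 - \frac{380099}{87} = \frac{865306}{87}$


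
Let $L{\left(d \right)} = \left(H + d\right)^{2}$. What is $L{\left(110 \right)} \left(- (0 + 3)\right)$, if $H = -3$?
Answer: $-34347$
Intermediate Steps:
$L{\left(d \right)} = \left(-3 + d\right)^{2}$
$L{\left(110 \right)} \left(- (0 + 3)\right) = \left(-3 + 110\right)^{2} \left(- (0 + 3)\right) = 107^{2} \left(\left(-1\right) 3\right) = 11449 \left(-3\right) = -34347$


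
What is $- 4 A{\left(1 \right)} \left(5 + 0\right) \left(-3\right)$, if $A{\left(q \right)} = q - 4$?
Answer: $-180$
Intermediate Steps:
$A{\left(q \right)} = -4 + q$
$- 4 A{\left(1 \right)} \left(5 + 0\right) \left(-3\right) = - 4 \left(-4 + 1\right) \left(5 + 0\right) \left(-3\right) = \left(-4\right) \left(-3\right) 5 \left(-3\right) = 12 \left(-15\right) = -180$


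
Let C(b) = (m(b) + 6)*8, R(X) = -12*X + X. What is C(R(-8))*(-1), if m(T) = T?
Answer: -752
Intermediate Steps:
R(X) = -11*X
C(b) = 48 + 8*b (C(b) = (b + 6)*8 = (6 + b)*8 = 48 + 8*b)
C(R(-8))*(-1) = (48 + 8*(-11*(-8)))*(-1) = (48 + 8*88)*(-1) = (48 + 704)*(-1) = 752*(-1) = -752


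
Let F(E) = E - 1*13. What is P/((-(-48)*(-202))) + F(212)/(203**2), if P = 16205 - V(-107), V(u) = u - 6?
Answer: -335259479/199781232 ≈ -1.6781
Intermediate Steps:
V(u) = -6 + u
P = 16318 (P = 16205 - (-6 - 107) = 16205 - 1*(-113) = 16205 + 113 = 16318)
F(E) = -13 + E (F(E) = E - 13 = -13 + E)
P/((-(-48)*(-202))) + F(212)/(203**2) = 16318/((-(-48)*(-202))) + (-13 + 212)/(203**2) = 16318/((-1*9696)) + 199/41209 = 16318/(-9696) + 199*(1/41209) = 16318*(-1/9696) + 199/41209 = -8159/4848 + 199/41209 = -335259479/199781232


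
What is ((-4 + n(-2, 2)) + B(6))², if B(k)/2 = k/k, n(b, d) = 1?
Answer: 1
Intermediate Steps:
B(k) = 2 (B(k) = 2*(k/k) = 2*1 = 2)
((-4 + n(-2, 2)) + B(6))² = ((-4 + 1) + 2)² = (-3 + 2)² = (-1)² = 1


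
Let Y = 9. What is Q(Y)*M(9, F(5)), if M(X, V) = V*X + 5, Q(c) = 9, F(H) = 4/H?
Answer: 549/5 ≈ 109.80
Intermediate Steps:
M(X, V) = 5 + V*X
Q(Y)*M(9, F(5)) = 9*(5 + (4/5)*9) = 9*(5 + (4*(⅕))*9) = 9*(5 + (⅘)*9) = 9*(5 + 36/5) = 9*(61/5) = 549/5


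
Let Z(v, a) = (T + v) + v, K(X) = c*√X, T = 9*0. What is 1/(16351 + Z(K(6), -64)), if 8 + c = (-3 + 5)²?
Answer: 16351/267354817 + 8*√6/267354817 ≈ 6.1232e-5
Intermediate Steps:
T = 0
c = -4 (c = -8 + (-3 + 5)² = -8 + 2² = -8 + 4 = -4)
K(X) = -4*√X
Z(v, a) = 2*v (Z(v, a) = (0 + v) + v = v + v = 2*v)
1/(16351 + Z(K(6), -64)) = 1/(16351 + 2*(-4*√6)) = 1/(16351 - 8*√6)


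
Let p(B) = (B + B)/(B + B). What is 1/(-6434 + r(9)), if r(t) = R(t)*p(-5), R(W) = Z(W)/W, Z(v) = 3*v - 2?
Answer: -9/57881 ≈ -0.00015549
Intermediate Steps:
Z(v) = -2 + 3*v
p(B) = 1 (p(B) = (2*B)/((2*B)) = (2*B)*(1/(2*B)) = 1)
R(W) = (-2 + 3*W)/W
r(t) = 3 - 2/t (r(t) = (3 - 2/t)*1 = 3 - 2/t)
1/(-6434 + r(9)) = 1/(-6434 + (3 - 2/9)) = 1/(-6434 + 25/9) = 1/(-57881/9) = -9/57881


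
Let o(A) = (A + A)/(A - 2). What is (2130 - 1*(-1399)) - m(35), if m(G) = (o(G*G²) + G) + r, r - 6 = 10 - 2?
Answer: 149112290/42873 ≈ 3478.0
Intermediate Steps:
r = 14 (r = 6 + (10 - 2) = 6 + 8 = 14)
o(A) = 2*A/(-2 + A) (o(A) = (2*A)/(-2 + A) = 2*A/(-2 + A))
m(G) = 14 + G + 2*G³/(-2 + G³) (m(G) = (2*(G*G²)/(-2 + G*G²) + G) + 14 = (2*G³/(-2 + G³) + G) + 14 = (G + 2*G³/(-2 + G³)) + 14 = 14 + G + 2*G³/(-2 + G³))
(2130 - 1*(-1399)) - m(35) = (2130 - 1*(-1399)) - (2*35³ + (-2 + 35³)*(14 + 35))/(-2 + 35³) = (2130 + 1399) - (2*42875 + (-2 + 42875)*49)/(-2 + 42875) = 3529 - (85750 + 42873*49)/42873 = 3529 - (85750 + 2100777)/42873 = 3529 - 2186527/42873 = 149112290/42873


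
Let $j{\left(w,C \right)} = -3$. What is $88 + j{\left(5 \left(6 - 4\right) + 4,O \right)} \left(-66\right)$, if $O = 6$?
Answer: $286$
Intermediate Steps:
$88 + j{\left(5 \left(6 - 4\right) + 4,O \right)} \left(-66\right) = 88 - -198 = 88 + 198 = 286$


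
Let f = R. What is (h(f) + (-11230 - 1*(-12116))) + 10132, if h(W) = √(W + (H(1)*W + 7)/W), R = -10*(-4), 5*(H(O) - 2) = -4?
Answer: 11018 + √662/4 ≈ 11024.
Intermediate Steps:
H(O) = 6/5 (H(O) = 2 + (⅕)*(-4) = 2 - ⅘ = 6/5)
R = 40
f = 40
h(W) = √(W + (7 + 6*W/5)/W) (h(W) = √(W + (6*W/5 + 7)/W) = √(W + (7 + 6*W/5)/W))
(h(f) + (-11230 - 1*(-12116))) + 10132 = (√(30 + 25*40 + 175/40)/5 + (-11230 - 1*(-12116))) + 10132 = (√(30 + 1000 + 175*(1/40))/5 + (-11230 + 12116)) + 10132 = (√(30 + 1000 + 35/8)/5 + 886) + 10132 = (√(8275/8)/5 + 886) + 10132 = ((5*√662/4)/5 + 886) + 10132 = (√662/4 + 886) + 10132 = (886 + √662/4) + 10132 = 11018 + √662/4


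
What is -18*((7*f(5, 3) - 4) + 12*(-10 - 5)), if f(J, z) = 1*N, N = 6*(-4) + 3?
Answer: 5958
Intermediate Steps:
N = -21 (N = -24 + 3 = -21)
f(J, z) = -21 (f(J, z) = 1*(-21) = -21)
-18*((7*f(5, 3) - 4) + 12*(-10 - 5)) = -18*((7*(-21) - 4) + 12*(-10 - 5)) = -18*((-147 - 4) + 12*(-15)) = -18*(-151 - 180) = -18*(-331) = 5958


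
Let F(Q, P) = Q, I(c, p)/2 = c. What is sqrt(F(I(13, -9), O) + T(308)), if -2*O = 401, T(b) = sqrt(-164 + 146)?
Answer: sqrt(26 + 3*I*sqrt(2)) ≈ 5.1159 + 0.41466*I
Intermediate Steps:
T(b) = 3*I*sqrt(2) (T(b) = sqrt(-18) = 3*I*sqrt(2))
O = -401/2 (O = -1/2*401 = -401/2 ≈ -200.50)
I(c, p) = 2*c
sqrt(F(I(13, -9), O) + T(308)) = sqrt(2*13 + 3*I*sqrt(2)) = sqrt(26 + 3*I*sqrt(2))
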